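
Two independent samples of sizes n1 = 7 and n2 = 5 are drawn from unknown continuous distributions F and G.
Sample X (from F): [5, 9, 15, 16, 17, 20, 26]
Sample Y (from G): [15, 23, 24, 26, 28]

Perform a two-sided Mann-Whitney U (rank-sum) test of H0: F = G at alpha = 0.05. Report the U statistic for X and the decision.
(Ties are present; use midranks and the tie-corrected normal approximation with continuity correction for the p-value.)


Step 1: Combine and sort all 12 observations; assign midranks.
sorted (value, group): (5,X), (9,X), (15,X), (15,Y), (16,X), (17,X), (20,X), (23,Y), (24,Y), (26,X), (26,Y), (28,Y)
ranks: 5->1, 9->2, 15->3.5, 15->3.5, 16->5, 17->6, 20->7, 23->8, 24->9, 26->10.5, 26->10.5, 28->12
Step 2: Rank sum for X: R1 = 1 + 2 + 3.5 + 5 + 6 + 7 + 10.5 = 35.
Step 3: U_X = R1 - n1(n1+1)/2 = 35 - 7*8/2 = 35 - 28 = 7.
       U_Y = n1*n2 - U_X = 35 - 7 = 28.
Step 4: Ties are present, so use the tie-corrected normal approximation (with continuity correction) for the p-value.
Step 5: p-value = 0.103164; compare to alpha = 0.05. fail to reject H0.

U_X = 7, p = 0.103164, fail to reject H0 at alpha = 0.05.


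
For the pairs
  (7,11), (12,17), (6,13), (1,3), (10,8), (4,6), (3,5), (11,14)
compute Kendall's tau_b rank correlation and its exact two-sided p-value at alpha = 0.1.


Step 1: Enumerate the 28 unordered pairs (i,j) with i<j and classify each by sign(x_j-x_i) * sign(y_j-y_i).
  (1,2):dx=+5,dy=+6->C; (1,3):dx=-1,dy=+2->D; (1,4):dx=-6,dy=-8->C; (1,5):dx=+3,dy=-3->D
  (1,6):dx=-3,dy=-5->C; (1,7):dx=-4,dy=-6->C; (1,8):dx=+4,dy=+3->C; (2,3):dx=-6,dy=-4->C
  (2,4):dx=-11,dy=-14->C; (2,5):dx=-2,dy=-9->C; (2,6):dx=-8,dy=-11->C; (2,7):dx=-9,dy=-12->C
  (2,8):dx=-1,dy=-3->C; (3,4):dx=-5,dy=-10->C; (3,5):dx=+4,dy=-5->D; (3,6):dx=-2,dy=-7->C
  (3,7):dx=-3,dy=-8->C; (3,8):dx=+5,dy=+1->C; (4,5):dx=+9,dy=+5->C; (4,6):dx=+3,dy=+3->C
  (4,7):dx=+2,dy=+2->C; (4,8):dx=+10,dy=+11->C; (5,6):dx=-6,dy=-2->C; (5,7):dx=-7,dy=-3->C
  (5,8):dx=+1,dy=+6->C; (6,7):dx=-1,dy=-1->C; (6,8):dx=+7,dy=+8->C; (7,8):dx=+8,dy=+9->C
Step 2: C = 25, D = 3, total pairs = 28.
Step 3: tau = (C - D)/(n(n-1)/2) = (25 - 3)/28 = 0.785714.
Step 4: Exact two-sided p-value (enumerate n! = 40320 permutations of y under H0): p = 0.005506.
Step 5: alpha = 0.1. reject H0.

tau_b = 0.7857 (C=25, D=3), p = 0.005506, reject H0.


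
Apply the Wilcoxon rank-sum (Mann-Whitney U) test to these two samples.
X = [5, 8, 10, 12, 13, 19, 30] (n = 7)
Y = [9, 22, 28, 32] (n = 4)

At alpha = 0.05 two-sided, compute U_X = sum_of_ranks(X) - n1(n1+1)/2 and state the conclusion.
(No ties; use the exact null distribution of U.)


Step 1: Combine and sort all 11 observations; assign midranks.
sorted (value, group): (5,X), (8,X), (9,Y), (10,X), (12,X), (13,X), (19,X), (22,Y), (28,Y), (30,X), (32,Y)
ranks: 5->1, 8->2, 9->3, 10->4, 12->5, 13->6, 19->7, 22->8, 28->9, 30->10, 32->11
Step 2: Rank sum for X: R1 = 1 + 2 + 4 + 5 + 6 + 7 + 10 = 35.
Step 3: U_X = R1 - n1(n1+1)/2 = 35 - 7*8/2 = 35 - 28 = 7.
       U_Y = n1*n2 - U_X = 28 - 7 = 21.
Step 4: No ties, so the exact null distribution of U (based on enumerating the C(11,7) = 330 equally likely rank assignments) gives the two-sided p-value.
Step 5: p-value = 0.230303; compare to alpha = 0.05. fail to reject H0.

U_X = 7, p = 0.230303, fail to reject H0 at alpha = 0.05.


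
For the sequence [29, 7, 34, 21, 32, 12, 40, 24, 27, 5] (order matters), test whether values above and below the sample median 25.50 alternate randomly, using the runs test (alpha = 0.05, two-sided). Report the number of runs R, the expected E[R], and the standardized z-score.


Step 1: Compute median = 25.50; label A = above, B = below.
Labels in order: ABABABABAB  (n_A = 5, n_B = 5)
Step 2: Count runs R = 10.
Step 3: Under H0 (random ordering), E[R] = 2*n_A*n_B/(n_A+n_B) + 1 = 2*5*5/10 + 1 = 6.0000.
        Var[R] = 2*n_A*n_B*(2*n_A*n_B - n_A - n_B) / ((n_A+n_B)^2 * (n_A+n_B-1)) = 2000/900 = 2.2222.
        SD[R] = 1.4907.
Step 4: Continuity-corrected z = (R - 0.5 - E[R]) / SD[R] = (10 - 0.5 - 6.0000) / 1.4907 = 2.3479.
Step 5: Two-sided p-value via normal approximation = 2*(1 - Phi(|z|)) = 0.018881.
Step 6: alpha = 0.05. reject H0.

R = 10, z = 2.3479, p = 0.018881, reject H0.


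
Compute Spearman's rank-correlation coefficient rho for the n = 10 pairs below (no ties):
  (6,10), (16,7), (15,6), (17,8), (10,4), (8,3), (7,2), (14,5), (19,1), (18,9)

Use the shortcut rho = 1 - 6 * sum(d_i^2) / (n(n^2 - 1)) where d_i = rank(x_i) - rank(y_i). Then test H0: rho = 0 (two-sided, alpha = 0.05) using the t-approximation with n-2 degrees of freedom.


Step 1: Rank x and y separately (midranks; no ties here).
rank(x): 6->1, 16->7, 15->6, 17->8, 10->4, 8->3, 7->2, 14->5, 19->10, 18->9
rank(y): 10->10, 7->7, 6->6, 8->8, 4->4, 3->3, 2->2, 5->5, 1->1, 9->9
Step 2: d_i = R_x(i) - R_y(i); compute d_i^2.
  (1-10)^2=81, (7-7)^2=0, (6-6)^2=0, (8-8)^2=0, (4-4)^2=0, (3-3)^2=0, (2-2)^2=0, (5-5)^2=0, (10-1)^2=81, (9-9)^2=0
sum(d^2) = 162.
Step 3: rho = 1 - 6*162 / (10*(10^2 - 1)) = 1 - 972/990 = 0.018182.
Step 4: Under H0, t = rho * sqrt((n-2)/(1-rho^2)) = 0.0514 ~ t(8).
Step 5: Two-sided p-value from the t-distribution with 8 df = 0.960240.
Step 6: alpha = 0.05. fail to reject H0.

rho = 0.0182, p = 0.960240, fail to reject H0 at alpha = 0.05.


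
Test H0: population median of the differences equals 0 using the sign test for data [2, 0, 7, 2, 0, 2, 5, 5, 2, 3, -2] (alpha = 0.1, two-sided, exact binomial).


Step 1: Discard zero differences. Original n = 11; n_eff = number of nonzero differences = 9.
Nonzero differences (with sign): +2, +7, +2, +2, +5, +5, +2, +3, -2
Step 2: Count signs: positive = 8, negative = 1.
Step 3: Under H0: P(positive) = 0.5, so the number of positives S ~ Bin(9, 0.5).
Step 4: Two-sided exact p-value = sum of Bin(9,0.5) probabilities at or below the observed probability = 0.039062.
Step 5: alpha = 0.1. reject H0.

n_eff = 9, pos = 8, neg = 1, p = 0.039062, reject H0.


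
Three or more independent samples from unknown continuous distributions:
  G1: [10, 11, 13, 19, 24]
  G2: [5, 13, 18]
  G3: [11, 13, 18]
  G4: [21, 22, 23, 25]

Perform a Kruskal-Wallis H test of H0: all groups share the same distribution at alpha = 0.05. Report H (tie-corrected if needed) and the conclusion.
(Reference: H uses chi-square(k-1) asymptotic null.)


Step 1: Combine all N = 15 observations and assign midranks.
sorted (value, group, rank): (5,G2,1), (10,G1,2), (11,G1,3.5), (11,G3,3.5), (13,G1,6), (13,G2,6), (13,G3,6), (18,G2,8.5), (18,G3,8.5), (19,G1,10), (21,G4,11), (22,G4,12), (23,G4,13), (24,G1,14), (25,G4,15)
Step 2: Sum ranks within each group.
R_1 = 35.5 (n_1 = 5)
R_2 = 15.5 (n_2 = 3)
R_3 = 18 (n_3 = 3)
R_4 = 51 (n_4 = 4)
Step 3: H = 12/(N(N+1)) * sum(R_i^2/n_i) - 3(N+1)
     = 12/(15*16) * (35.5^2/5 + 15.5^2/3 + 18^2/3 + 51^2/4) - 3*16
     = 0.050000 * 1090.38 - 48
     = 6.519167.
Step 4: Ties present; correction factor C = 1 - 36/(15^3 - 15) = 0.989286. Corrected H = 6.519167 / 0.989286 = 6.589771.
Step 5: Under H0, H ~ chi^2(3); p-value = 0.086189.
Step 6: alpha = 0.05. fail to reject H0.

H = 6.5898, df = 3, p = 0.086189, fail to reject H0.


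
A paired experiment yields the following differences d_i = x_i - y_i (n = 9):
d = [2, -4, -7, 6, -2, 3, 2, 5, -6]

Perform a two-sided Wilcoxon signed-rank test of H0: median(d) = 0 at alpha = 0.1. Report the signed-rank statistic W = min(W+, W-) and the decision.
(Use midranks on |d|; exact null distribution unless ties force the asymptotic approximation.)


Step 1: Drop any zero differences (none here) and take |d_i|.
|d| = [2, 4, 7, 6, 2, 3, 2, 5, 6]
Step 2: Midrank |d_i| (ties get averaged ranks).
ranks: |2|->2, |4|->5, |7|->9, |6|->7.5, |2|->2, |3|->4, |2|->2, |5|->6, |6|->7.5
Step 3: Attach original signs; sum ranks with positive sign and with negative sign.
W+ = 2 + 7.5 + 4 + 2 + 6 = 21.5
W- = 5 + 9 + 2 + 7.5 = 23.5
(Check: W+ + W- = 45 should equal n(n+1)/2 = 45.)
Step 4: Test statistic W = min(W+, W-) = 21.5.
Step 5: Ties in |d|, so use the tie-corrected normal approximation.
        E[W] = n(n+1)/4 = 9*10/4 = 22.5.
        Tie groups: |d|=2 (t=3), |d|=6 (t=2); sum(t^3 - t) = 30.
        Var[W] = n(n+1)(2n+1)/24 - sum(t^3-t)/48 = 1710/24 - 30/48 = 70.625.
        z = (W - E[W]) / sqrt(Var[W]) = (21.5 - 22.5) / 8.4039 = -0.1190.
        Two-sided p = 2*Phi(z) = 0.905281.
Step 6: alpha = 0.1. fail to reject H0.

W+ = 21.5, W- = 23.5, W = min = 21.5, p = 0.905281, fail to reject H0.


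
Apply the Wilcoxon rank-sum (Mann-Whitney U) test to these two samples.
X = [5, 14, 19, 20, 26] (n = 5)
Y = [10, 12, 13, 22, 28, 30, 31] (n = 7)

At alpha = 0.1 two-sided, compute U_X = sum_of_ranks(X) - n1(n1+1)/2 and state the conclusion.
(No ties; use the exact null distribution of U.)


Step 1: Combine and sort all 12 observations; assign midranks.
sorted (value, group): (5,X), (10,Y), (12,Y), (13,Y), (14,X), (19,X), (20,X), (22,Y), (26,X), (28,Y), (30,Y), (31,Y)
ranks: 5->1, 10->2, 12->3, 13->4, 14->5, 19->6, 20->7, 22->8, 26->9, 28->10, 30->11, 31->12
Step 2: Rank sum for X: R1 = 1 + 5 + 6 + 7 + 9 = 28.
Step 3: U_X = R1 - n1(n1+1)/2 = 28 - 5*6/2 = 28 - 15 = 13.
       U_Y = n1*n2 - U_X = 35 - 13 = 22.
Step 4: No ties, so the exact null distribution of U (based on enumerating the C(12,5) = 792 equally likely rank assignments) gives the two-sided p-value.
Step 5: p-value = 0.530303; compare to alpha = 0.1. fail to reject H0.

U_X = 13, p = 0.530303, fail to reject H0 at alpha = 0.1.


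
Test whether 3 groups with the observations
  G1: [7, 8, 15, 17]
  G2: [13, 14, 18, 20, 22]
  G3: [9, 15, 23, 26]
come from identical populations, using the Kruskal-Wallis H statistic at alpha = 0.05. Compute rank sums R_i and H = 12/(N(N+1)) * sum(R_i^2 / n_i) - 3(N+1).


Step 1: Combine all N = 13 observations and assign midranks.
sorted (value, group, rank): (7,G1,1), (8,G1,2), (9,G3,3), (13,G2,4), (14,G2,5), (15,G1,6.5), (15,G3,6.5), (17,G1,8), (18,G2,9), (20,G2,10), (22,G2,11), (23,G3,12), (26,G3,13)
Step 2: Sum ranks within each group.
R_1 = 17.5 (n_1 = 4)
R_2 = 39 (n_2 = 5)
R_3 = 34.5 (n_3 = 4)
Step 3: H = 12/(N(N+1)) * sum(R_i^2/n_i) - 3(N+1)
     = 12/(13*14) * (17.5^2/4 + 39^2/5 + 34.5^2/4) - 3*14
     = 0.065934 * 678.325 - 42
     = 2.724725.
Step 4: Ties present; correction factor C = 1 - 6/(13^3 - 13) = 0.997253. Corrected H = 2.724725 / 0.997253 = 2.732231.
Step 5: Under H0, H ~ chi^2(2); p-value = 0.255096.
Step 6: alpha = 0.05. fail to reject H0.

H = 2.7322, df = 2, p = 0.255096, fail to reject H0.


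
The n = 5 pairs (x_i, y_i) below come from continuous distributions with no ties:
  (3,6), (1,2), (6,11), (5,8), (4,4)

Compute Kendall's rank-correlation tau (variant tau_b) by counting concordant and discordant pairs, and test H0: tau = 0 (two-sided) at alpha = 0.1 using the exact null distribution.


Step 1: Enumerate the 10 unordered pairs (i,j) with i<j and classify each by sign(x_j-x_i) * sign(y_j-y_i).
  (1,2):dx=-2,dy=-4->C; (1,3):dx=+3,dy=+5->C; (1,4):dx=+2,dy=+2->C; (1,5):dx=+1,dy=-2->D
  (2,3):dx=+5,dy=+9->C; (2,4):dx=+4,dy=+6->C; (2,5):dx=+3,dy=+2->C; (3,4):dx=-1,dy=-3->C
  (3,5):dx=-2,dy=-7->C; (4,5):dx=-1,dy=-4->C
Step 2: C = 9, D = 1, total pairs = 10.
Step 3: tau = (C - D)/(n(n-1)/2) = (9 - 1)/10 = 0.800000.
Step 4: Exact two-sided p-value (enumerate n! = 120 permutations of y under H0): p = 0.083333.
Step 5: alpha = 0.1. reject H0.

tau_b = 0.8000 (C=9, D=1), p = 0.083333, reject H0.


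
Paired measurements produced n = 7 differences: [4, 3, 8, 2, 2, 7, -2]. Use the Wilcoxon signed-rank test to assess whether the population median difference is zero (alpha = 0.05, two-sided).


Step 1: Drop any zero differences (none here) and take |d_i|.
|d| = [4, 3, 8, 2, 2, 7, 2]
Step 2: Midrank |d_i| (ties get averaged ranks).
ranks: |4|->5, |3|->4, |8|->7, |2|->2, |2|->2, |7|->6, |2|->2
Step 3: Attach original signs; sum ranks with positive sign and with negative sign.
W+ = 5 + 4 + 7 + 2 + 2 + 6 = 26
W- = 2 = 2
(Check: W+ + W- = 28 should equal n(n+1)/2 = 28.)
Step 4: Test statistic W = min(W+, W-) = 2.
Step 5: Ties in |d|, so use the tie-corrected normal approximation.
        E[W] = n(n+1)/4 = 7*8/4 = 14.
        Tie groups: |d|=2 (t=3); sum(t^3 - t) = 24.
        Var[W] = n(n+1)(2n+1)/24 - sum(t^3-t)/48 = 840/24 - 24/48 = 34.5.
        z = (W - E[W]) / sqrt(Var[W]) = (2 - 14) / 5.8737 = -2.0430.
        Two-sided p = 2*Phi(z) = 0.041051.
Step 6: alpha = 0.05. reject H0.

W+ = 26, W- = 2, W = min = 2, p = 0.041051, reject H0.


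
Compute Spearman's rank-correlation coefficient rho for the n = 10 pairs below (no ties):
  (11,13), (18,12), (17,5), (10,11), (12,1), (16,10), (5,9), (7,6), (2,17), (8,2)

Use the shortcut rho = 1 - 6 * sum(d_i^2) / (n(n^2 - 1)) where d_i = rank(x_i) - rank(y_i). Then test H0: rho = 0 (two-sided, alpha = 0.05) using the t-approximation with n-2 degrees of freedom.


Step 1: Rank x and y separately (midranks; no ties here).
rank(x): 11->6, 18->10, 17->9, 10->5, 12->7, 16->8, 5->2, 7->3, 2->1, 8->4
rank(y): 13->9, 12->8, 5->3, 11->7, 1->1, 10->6, 9->5, 6->4, 17->10, 2->2
Step 2: d_i = R_x(i) - R_y(i); compute d_i^2.
  (6-9)^2=9, (10-8)^2=4, (9-3)^2=36, (5-7)^2=4, (7-1)^2=36, (8-6)^2=4, (2-5)^2=9, (3-4)^2=1, (1-10)^2=81, (4-2)^2=4
sum(d^2) = 188.
Step 3: rho = 1 - 6*188 / (10*(10^2 - 1)) = 1 - 1128/990 = -0.139394.
Step 4: Under H0, t = rho * sqrt((n-2)/(1-rho^2)) = -0.3982 ~ t(8).
Step 5: Two-sided p-value from the t-distribution with 8 df = 0.700932.
Step 6: alpha = 0.05. fail to reject H0.

rho = -0.1394, p = 0.700932, fail to reject H0 at alpha = 0.05.


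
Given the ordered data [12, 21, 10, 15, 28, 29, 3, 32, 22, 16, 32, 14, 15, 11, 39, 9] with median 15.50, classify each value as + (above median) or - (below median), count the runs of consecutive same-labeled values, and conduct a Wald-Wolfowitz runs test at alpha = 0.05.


Step 1: Compute median = 15.50; label A = above, B = below.
Labels in order: BABBAABAAAABBBAB  (n_A = 8, n_B = 8)
Step 2: Count runs R = 9.
Step 3: Under H0 (random ordering), E[R] = 2*n_A*n_B/(n_A+n_B) + 1 = 2*8*8/16 + 1 = 9.0000.
        Var[R] = 2*n_A*n_B*(2*n_A*n_B - n_A - n_B) / ((n_A+n_B)^2 * (n_A+n_B-1)) = 14336/3840 = 3.7333.
        SD[R] = 1.9322.
Step 4: R = E[R], so z = 0 with no continuity correction.
Step 5: Two-sided p-value via normal approximation = 2*(1 - Phi(|z|)) = 1.000000.
Step 6: alpha = 0.05. fail to reject H0.

R = 9, z = 0.0000, p = 1.000000, fail to reject H0.


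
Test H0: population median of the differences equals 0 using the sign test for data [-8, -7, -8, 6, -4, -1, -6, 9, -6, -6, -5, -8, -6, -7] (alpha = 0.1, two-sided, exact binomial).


Step 1: Discard zero differences. Original n = 14; n_eff = number of nonzero differences = 14.
Nonzero differences (with sign): -8, -7, -8, +6, -4, -1, -6, +9, -6, -6, -5, -8, -6, -7
Step 2: Count signs: positive = 2, negative = 12.
Step 3: Under H0: P(positive) = 0.5, so the number of positives S ~ Bin(14, 0.5).
Step 4: Two-sided exact p-value = sum of Bin(14,0.5) probabilities at or below the observed probability = 0.012939.
Step 5: alpha = 0.1. reject H0.

n_eff = 14, pos = 2, neg = 12, p = 0.012939, reject H0.


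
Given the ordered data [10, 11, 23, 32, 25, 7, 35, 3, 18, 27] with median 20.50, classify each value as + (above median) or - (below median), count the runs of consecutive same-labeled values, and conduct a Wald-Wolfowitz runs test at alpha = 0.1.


Step 1: Compute median = 20.50; label A = above, B = below.
Labels in order: BBAAABABBA  (n_A = 5, n_B = 5)
Step 2: Count runs R = 6.
Step 3: Under H0 (random ordering), E[R] = 2*n_A*n_B/(n_A+n_B) + 1 = 2*5*5/10 + 1 = 6.0000.
        Var[R] = 2*n_A*n_B*(2*n_A*n_B - n_A - n_B) / ((n_A+n_B)^2 * (n_A+n_B-1)) = 2000/900 = 2.2222.
        SD[R] = 1.4907.
Step 4: R = E[R], so z = 0 with no continuity correction.
Step 5: Two-sided p-value via normal approximation = 2*(1 - Phi(|z|)) = 1.000000.
Step 6: alpha = 0.1. fail to reject H0.

R = 6, z = 0.0000, p = 1.000000, fail to reject H0.


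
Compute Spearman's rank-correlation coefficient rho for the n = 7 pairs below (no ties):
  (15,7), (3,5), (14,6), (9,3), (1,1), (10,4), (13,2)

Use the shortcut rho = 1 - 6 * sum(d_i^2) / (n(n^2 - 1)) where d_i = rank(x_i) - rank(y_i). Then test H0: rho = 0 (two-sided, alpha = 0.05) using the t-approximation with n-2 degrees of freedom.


Step 1: Rank x and y separately (midranks; no ties here).
rank(x): 15->7, 3->2, 14->6, 9->3, 1->1, 10->4, 13->5
rank(y): 7->7, 5->5, 6->6, 3->3, 1->1, 4->4, 2->2
Step 2: d_i = R_x(i) - R_y(i); compute d_i^2.
  (7-7)^2=0, (2-5)^2=9, (6-6)^2=0, (3-3)^2=0, (1-1)^2=0, (4-4)^2=0, (5-2)^2=9
sum(d^2) = 18.
Step 3: rho = 1 - 6*18 / (7*(7^2 - 1)) = 1 - 108/336 = 0.678571.
Step 4: Under H0, t = rho * sqrt((n-2)/(1-rho^2)) = 2.0657 ~ t(5).
Step 5: Two-sided p-value from the t-distribution with 5 df = 0.093750.
Step 6: alpha = 0.05. fail to reject H0.

rho = 0.6786, p = 0.093750, fail to reject H0 at alpha = 0.05.


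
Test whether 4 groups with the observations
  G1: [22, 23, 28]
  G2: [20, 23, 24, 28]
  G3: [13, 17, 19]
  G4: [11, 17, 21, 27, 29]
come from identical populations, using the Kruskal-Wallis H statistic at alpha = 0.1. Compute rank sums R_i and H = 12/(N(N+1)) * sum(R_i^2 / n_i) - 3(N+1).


Step 1: Combine all N = 15 observations and assign midranks.
sorted (value, group, rank): (11,G4,1), (13,G3,2), (17,G3,3.5), (17,G4,3.5), (19,G3,5), (20,G2,6), (21,G4,7), (22,G1,8), (23,G1,9.5), (23,G2,9.5), (24,G2,11), (27,G4,12), (28,G1,13.5), (28,G2,13.5), (29,G4,15)
Step 2: Sum ranks within each group.
R_1 = 31 (n_1 = 3)
R_2 = 40 (n_2 = 4)
R_3 = 10.5 (n_3 = 3)
R_4 = 38.5 (n_4 = 5)
Step 3: H = 12/(N(N+1)) * sum(R_i^2/n_i) - 3(N+1)
     = 12/(15*16) * (31^2/3 + 40^2/4 + 10.5^2/3 + 38.5^2/5) - 3*16
     = 0.050000 * 1053.53 - 48
     = 4.676667.
Step 4: Ties present; correction factor C = 1 - 18/(15^3 - 15) = 0.994643. Corrected H = 4.676667 / 0.994643 = 4.701855.
Step 5: Under H0, H ~ chi^2(3); p-value = 0.194977.
Step 6: alpha = 0.1. fail to reject H0.

H = 4.7019, df = 3, p = 0.194977, fail to reject H0.


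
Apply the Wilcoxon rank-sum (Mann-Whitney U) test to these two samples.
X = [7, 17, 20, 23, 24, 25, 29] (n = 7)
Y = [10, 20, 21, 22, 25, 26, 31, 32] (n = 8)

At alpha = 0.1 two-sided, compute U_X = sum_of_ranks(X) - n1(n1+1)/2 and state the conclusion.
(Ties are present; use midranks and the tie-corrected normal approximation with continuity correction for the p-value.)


Step 1: Combine and sort all 15 observations; assign midranks.
sorted (value, group): (7,X), (10,Y), (17,X), (20,X), (20,Y), (21,Y), (22,Y), (23,X), (24,X), (25,X), (25,Y), (26,Y), (29,X), (31,Y), (32,Y)
ranks: 7->1, 10->2, 17->3, 20->4.5, 20->4.5, 21->6, 22->7, 23->8, 24->9, 25->10.5, 25->10.5, 26->12, 29->13, 31->14, 32->15
Step 2: Rank sum for X: R1 = 1 + 3 + 4.5 + 8 + 9 + 10.5 + 13 = 49.
Step 3: U_X = R1 - n1(n1+1)/2 = 49 - 7*8/2 = 49 - 28 = 21.
       U_Y = n1*n2 - U_X = 56 - 21 = 35.
Step 4: Ties are present, so use the tie-corrected normal approximation (with continuity correction) for the p-value.
Step 5: p-value = 0.451104; compare to alpha = 0.1. fail to reject H0.

U_X = 21, p = 0.451104, fail to reject H0 at alpha = 0.1.


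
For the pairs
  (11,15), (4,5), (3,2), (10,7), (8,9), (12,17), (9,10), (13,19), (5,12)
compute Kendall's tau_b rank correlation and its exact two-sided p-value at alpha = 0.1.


Step 1: Enumerate the 36 unordered pairs (i,j) with i<j and classify each by sign(x_j-x_i) * sign(y_j-y_i).
  (1,2):dx=-7,dy=-10->C; (1,3):dx=-8,dy=-13->C; (1,4):dx=-1,dy=-8->C; (1,5):dx=-3,dy=-6->C
  (1,6):dx=+1,dy=+2->C; (1,7):dx=-2,dy=-5->C; (1,8):dx=+2,dy=+4->C; (1,9):dx=-6,dy=-3->C
  (2,3):dx=-1,dy=-3->C; (2,4):dx=+6,dy=+2->C; (2,5):dx=+4,dy=+4->C; (2,6):dx=+8,dy=+12->C
  (2,7):dx=+5,dy=+5->C; (2,8):dx=+9,dy=+14->C; (2,9):dx=+1,dy=+7->C; (3,4):dx=+7,dy=+5->C
  (3,5):dx=+5,dy=+7->C; (3,6):dx=+9,dy=+15->C; (3,7):dx=+6,dy=+8->C; (3,8):dx=+10,dy=+17->C
  (3,9):dx=+2,dy=+10->C; (4,5):dx=-2,dy=+2->D; (4,6):dx=+2,dy=+10->C; (4,7):dx=-1,dy=+3->D
  (4,8):dx=+3,dy=+12->C; (4,9):dx=-5,dy=+5->D; (5,6):dx=+4,dy=+8->C; (5,7):dx=+1,dy=+1->C
  (5,8):dx=+5,dy=+10->C; (5,9):dx=-3,dy=+3->D; (6,7):dx=-3,dy=-7->C; (6,8):dx=+1,dy=+2->C
  (6,9):dx=-7,dy=-5->C; (7,8):dx=+4,dy=+9->C; (7,9):dx=-4,dy=+2->D; (8,9):dx=-8,dy=-7->C
Step 2: C = 31, D = 5, total pairs = 36.
Step 3: tau = (C - D)/(n(n-1)/2) = (31 - 5)/36 = 0.722222.
Step 4: Exact two-sided p-value (enumerate n! = 362880 permutations of y under H0): p = 0.005886.
Step 5: alpha = 0.1. reject H0.

tau_b = 0.7222 (C=31, D=5), p = 0.005886, reject H0.


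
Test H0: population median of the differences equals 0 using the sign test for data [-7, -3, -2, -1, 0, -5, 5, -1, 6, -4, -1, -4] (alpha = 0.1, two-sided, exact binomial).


Step 1: Discard zero differences. Original n = 12; n_eff = number of nonzero differences = 11.
Nonzero differences (with sign): -7, -3, -2, -1, -5, +5, -1, +6, -4, -1, -4
Step 2: Count signs: positive = 2, negative = 9.
Step 3: Under H0: P(positive) = 0.5, so the number of positives S ~ Bin(11, 0.5).
Step 4: Two-sided exact p-value = sum of Bin(11,0.5) probabilities at or below the observed probability = 0.065430.
Step 5: alpha = 0.1. reject H0.

n_eff = 11, pos = 2, neg = 9, p = 0.065430, reject H0.


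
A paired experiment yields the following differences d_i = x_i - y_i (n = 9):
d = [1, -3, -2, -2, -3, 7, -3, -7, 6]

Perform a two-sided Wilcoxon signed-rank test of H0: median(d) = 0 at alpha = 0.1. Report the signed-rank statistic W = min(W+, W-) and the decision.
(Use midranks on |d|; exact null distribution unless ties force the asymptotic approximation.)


Step 1: Drop any zero differences (none here) and take |d_i|.
|d| = [1, 3, 2, 2, 3, 7, 3, 7, 6]
Step 2: Midrank |d_i| (ties get averaged ranks).
ranks: |1|->1, |3|->5, |2|->2.5, |2|->2.5, |3|->5, |7|->8.5, |3|->5, |7|->8.5, |6|->7
Step 3: Attach original signs; sum ranks with positive sign and with negative sign.
W+ = 1 + 8.5 + 7 = 16.5
W- = 5 + 2.5 + 2.5 + 5 + 5 + 8.5 = 28.5
(Check: W+ + W- = 45 should equal n(n+1)/2 = 45.)
Step 4: Test statistic W = min(W+, W-) = 16.5.
Step 5: Ties in |d|, so use the tie-corrected normal approximation.
        E[W] = n(n+1)/4 = 9*10/4 = 22.5.
        Tie groups: |d|=2 (t=2), |d|=3 (t=3), |d|=7 (t=2); sum(t^3 - t) = 36.
        Var[W] = n(n+1)(2n+1)/24 - sum(t^3-t)/48 = 1710/24 - 36/48 = 70.5.
        z = (W - E[W]) / sqrt(Var[W]) = (16.5 - 22.5) / 8.3964 = -0.7146.
        Two-sided p = 2*Phi(z) = 0.474863.
Step 6: alpha = 0.1. fail to reject H0.

W+ = 16.5, W- = 28.5, W = min = 16.5, p = 0.474863, fail to reject H0.


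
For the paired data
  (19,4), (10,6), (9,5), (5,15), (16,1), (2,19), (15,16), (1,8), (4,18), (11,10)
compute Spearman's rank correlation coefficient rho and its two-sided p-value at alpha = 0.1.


Step 1: Rank x and y separately (midranks; no ties here).
rank(x): 19->10, 10->6, 9->5, 5->4, 16->9, 2->2, 15->8, 1->1, 4->3, 11->7
rank(y): 4->2, 6->4, 5->3, 15->7, 1->1, 19->10, 16->8, 8->5, 18->9, 10->6
Step 2: d_i = R_x(i) - R_y(i); compute d_i^2.
  (10-2)^2=64, (6-4)^2=4, (5-3)^2=4, (4-7)^2=9, (9-1)^2=64, (2-10)^2=64, (8-8)^2=0, (1-5)^2=16, (3-9)^2=36, (7-6)^2=1
sum(d^2) = 262.
Step 3: rho = 1 - 6*262 / (10*(10^2 - 1)) = 1 - 1572/990 = -0.587879.
Step 4: Under H0, t = rho * sqrt((n-2)/(1-rho^2)) = -2.0555 ~ t(8).
Step 5: Two-sided p-value from the t-distribution with 8 df = 0.073878.
Step 6: alpha = 0.1. reject H0.

rho = -0.5879, p = 0.073878, reject H0 at alpha = 0.1.


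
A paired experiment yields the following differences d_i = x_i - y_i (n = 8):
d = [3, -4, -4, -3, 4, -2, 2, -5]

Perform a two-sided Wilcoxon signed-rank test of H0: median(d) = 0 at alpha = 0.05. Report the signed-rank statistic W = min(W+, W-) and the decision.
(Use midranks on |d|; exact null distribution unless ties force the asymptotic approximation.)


Step 1: Drop any zero differences (none here) and take |d_i|.
|d| = [3, 4, 4, 3, 4, 2, 2, 5]
Step 2: Midrank |d_i| (ties get averaged ranks).
ranks: |3|->3.5, |4|->6, |4|->6, |3|->3.5, |4|->6, |2|->1.5, |2|->1.5, |5|->8
Step 3: Attach original signs; sum ranks with positive sign and with negative sign.
W+ = 3.5 + 6 + 1.5 = 11
W- = 6 + 6 + 3.5 + 1.5 + 8 = 25
(Check: W+ + W- = 36 should equal n(n+1)/2 = 36.)
Step 4: Test statistic W = min(W+, W-) = 11.
Step 5: Ties in |d|, so use the tie-corrected normal approximation.
        E[W] = n(n+1)/4 = 8*9/4 = 18.
        Tie groups: |d|=2 (t=2), |d|=3 (t=2), |d|=4 (t=3); sum(t^3 - t) = 36.
        Var[W] = n(n+1)(2n+1)/24 - sum(t^3-t)/48 = 1224/24 - 36/48 = 50.25.
        z = (W - E[W]) / sqrt(Var[W]) = (11 - 18) / 7.0887 = -0.9875.
        Two-sided p = 2*Phi(z) = 0.323405.
Step 6: alpha = 0.05. fail to reject H0.

W+ = 11, W- = 25, W = min = 11, p = 0.323405, fail to reject H0.


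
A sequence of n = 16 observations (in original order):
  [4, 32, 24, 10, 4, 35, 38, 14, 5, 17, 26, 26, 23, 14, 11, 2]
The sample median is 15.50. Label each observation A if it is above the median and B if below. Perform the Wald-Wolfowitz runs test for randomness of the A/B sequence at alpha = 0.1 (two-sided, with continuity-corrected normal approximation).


Step 1: Compute median = 15.50; label A = above, B = below.
Labels in order: BAABBAABBAAAABBB  (n_A = 8, n_B = 8)
Step 2: Count runs R = 7.
Step 3: Under H0 (random ordering), E[R] = 2*n_A*n_B/(n_A+n_B) + 1 = 2*8*8/16 + 1 = 9.0000.
        Var[R] = 2*n_A*n_B*(2*n_A*n_B - n_A - n_B) / ((n_A+n_B)^2 * (n_A+n_B-1)) = 14336/3840 = 3.7333.
        SD[R] = 1.9322.
Step 4: Continuity-corrected z = (R + 0.5 - E[R]) / SD[R] = (7 + 0.5 - 9.0000) / 1.9322 = -0.7763.
Step 5: Two-sided p-value via normal approximation = 2*(1 - Phi(|z|)) = 0.437558.
Step 6: alpha = 0.1. fail to reject H0.

R = 7, z = -0.7763, p = 0.437558, fail to reject H0.


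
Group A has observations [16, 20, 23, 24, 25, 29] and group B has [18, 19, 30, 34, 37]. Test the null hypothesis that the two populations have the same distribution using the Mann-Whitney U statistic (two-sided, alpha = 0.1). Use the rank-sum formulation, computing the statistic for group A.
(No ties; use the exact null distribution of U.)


Step 1: Combine and sort all 11 observations; assign midranks.
sorted (value, group): (16,X), (18,Y), (19,Y), (20,X), (23,X), (24,X), (25,X), (29,X), (30,Y), (34,Y), (37,Y)
ranks: 16->1, 18->2, 19->3, 20->4, 23->5, 24->6, 25->7, 29->8, 30->9, 34->10, 37->11
Step 2: Rank sum for X: R1 = 1 + 4 + 5 + 6 + 7 + 8 = 31.
Step 3: U_X = R1 - n1(n1+1)/2 = 31 - 6*7/2 = 31 - 21 = 10.
       U_Y = n1*n2 - U_X = 30 - 10 = 20.
Step 4: No ties, so the exact null distribution of U (based on enumerating the C(11,6) = 462 equally likely rank assignments) gives the two-sided p-value.
Step 5: p-value = 0.428571; compare to alpha = 0.1. fail to reject H0.

U_X = 10, p = 0.428571, fail to reject H0 at alpha = 0.1.


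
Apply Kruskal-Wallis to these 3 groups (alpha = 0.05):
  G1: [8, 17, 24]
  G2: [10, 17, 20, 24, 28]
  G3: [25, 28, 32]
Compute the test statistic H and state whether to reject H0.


Step 1: Combine all N = 11 observations and assign midranks.
sorted (value, group, rank): (8,G1,1), (10,G2,2), (17,G1,3.5), (17,G2,3.5), (20,G2,5), (24,G1,6.5), (24,G2,6.5), (25,G3,8), (28,G2,9.5), (28,G3,9.5), (32,G3,11)
Step 2: Sum ranks within each group.
R_1 = 11 (n_1 = 3)
R_2 = 26.5 (n_2 = 5)
R_3 = 28.5 (n_3 = 3)
Step 3: H = 12/(N(N+1)) * sum(R_i^2/n_i) - 3(N+1)
     = 12/(11*12) * (11^2/3 + 26.5^2/5 + 28.5^2/3) - 3*12
     = 0.090909 * 451.533 - 36
     = 5.048485.
Step 4: Ties present; correction factor C = 1 - 18/(11^3 - 11) = 0.986364. Corrected H = 5.048485 / 0.986364 = 5.118280.
Step 5: Under H0, H ~ chi^2(2); p-value = 0.077371.
Step 6: alpha = 0.05. fail to reject H0.

H = 5.1183, df = 2, p = 0.077371, fail to reject H0.


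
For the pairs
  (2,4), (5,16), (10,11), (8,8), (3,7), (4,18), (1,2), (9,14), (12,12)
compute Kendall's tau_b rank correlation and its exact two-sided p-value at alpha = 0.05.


Step 1: Enumerate the 36 unordered pairs (i,j) with i<j and classify each by sign(x_j-x_i) * sign(y_j-y_i).
  (1,2):dx=+3,dy=+12->C; (1,3):dx=+8,dy=+7->C; (1,4):dx=+6,dy=+4->C; (1,5):dx=+1,dy=+3->C
  (1,6):dx=+2,dy=+14->C; (1,7):dx=-1,dy=-2->C; (1,8):dx=+7,dy=+10->C; (1,9):dx=+10,dy=+8->C
  (2,3):dx=+5,dy=-5->D; (2,4):dx=+3,dy=-8->D; (2,5):dx=-2,dy=-9->C; (2,6):dx=-1,dy=+2->D
  (2,7):dx=-4,dy=-14->C; (2,8):dx=+4,dy=-2->D; (2,9):dx=+7,dy=-4->D; (3,4):dx=-2,dy=-3->C
  (3,5):dx=-7,dy=-4->C; (3,6):dx=-6,dy=+7->D; (3,7):dx=-9,dy=-9->C; (3,8):dx=-1,dy=+3->D
  (3,9):dx=+2,dy=+1->C; (4,5):dx=-5,dy=-1->C; (4,6):dx=-4,dy=+10->D; (4,7):dx=-7,dy=-6->C
  (4,8):dx=+1,dy=+6->C; (4,9):dx=+4,dy=+4->C; (5,6):dx=+1,dy=+11->C; (5,7):dx=-2,dy=-5->C
  (5,8):dx=+6,dy=+7->C; (5,9):dx=+9,dy=+5->C; (6,7):dx=-3,dy=-16->C; (6,8):dx=+5,dy=-4->D
  (6,9):dx=+8,dy=-6->D; (7,8):dx=+8,dy=+12->C; (7,9):dx=+11,dy=+10->C; (8,9):dx=+3,dy=-2->D
Step 2: C = 25, D = 11, total pairs = 36.
Step 3: tau = (C - D)/(n(n-1)/2) = (25 - 11)/36 = 0.388889.
Step 4: Exact two-sided p-value (enumerate n! = 362880 permutations of y under H0): p = 0.180181.
Step 5: alpha = 0.05. fail to reject H0.

tau_b = 0.3889 (C=25, D=11), p = 0.180181, fail to reject H0.


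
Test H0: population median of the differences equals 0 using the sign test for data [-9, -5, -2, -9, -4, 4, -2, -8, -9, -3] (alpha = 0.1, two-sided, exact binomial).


Step 1: Discard zero differences. Original n = 10; n_eff = number of nonzero differences = 10.
Nonzero differences (with sign): -9, -5, -2, -9, -4, +4, -2, -8, -9, -3
Step 2: Count signs: positive = 1, negative = 9.
Step 3: Under H0: P(positive) = 0.5, so the number of positives S ~ Bin(10, 0.5).
Step 4: Two-sided exact p-value = sum of Bin(10,0.5) probabilities at or below the observed probability = 0.021484.
Step 5: alpha = 0.1. reject H0.

n_eff = 10, pos = 1, neg = 9, p = 0.021484, reject H0.


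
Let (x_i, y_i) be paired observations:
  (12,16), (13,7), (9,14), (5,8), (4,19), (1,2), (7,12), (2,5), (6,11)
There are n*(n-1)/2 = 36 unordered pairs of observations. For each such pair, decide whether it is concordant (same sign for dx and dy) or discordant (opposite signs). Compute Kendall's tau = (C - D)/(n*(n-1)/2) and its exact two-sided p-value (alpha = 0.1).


Step 1: Enumerate the 36 unordered pairs (i,j) with i<j and classify each by sign(x_j-x_i) * sign(y_j-y_i).
  (1,2):dx=+1,dy=-9->D; (1,3):dx=-3,dy=-2->C; (1,4):dx=-7,dy=-8->C; (1,5):dx=-8,dy=+3->D
  (1,6):dx=-11,dy=-14->C; (1,7):dx=-5,dy=-4->C; (1,8):dx=-10,dy=-11->C; (1,9):dx=-6,dy=-5->C
  (2,3):dx=-4,dy=+7->D; (2,4):dx=-8,dy=+1->D; (2,5):dx=-9,dy=+12->D; (2,6):dx=-12,dy=-5->C
  (2,7):dx=-6,dy=+5->D; (2,8):dx=-11,dy=-2->C; (2,9):dx=-7,dy=+4->D; (3,4):dx=-4,dy=-6->C
  (3,5):dx=-5,dy=+5->D; (3,6):dx=-8,dy=-12->C; (3,7):dx=-2,dy=-2->C; (3,8):dx=-7,dy=-9->C
  (3,9):dx=-3,dy=-3->C; (4,5):dx=-1,dy=+11->D; (4,6):dx=-4,dy=-6->C; (4,7):dx=+2,dy=+4->C
  (4,8):dx=-3,dy=-3->C; (4,9):dx=+1,dy=+3->C; (5,6):dx=-3,dy=-17->C; (5,7):dx=+3,dy=-7->D
  (5,8):dx=-2,dy=-14->C; (5,9):dx=+2,dy=-8->D; (6,7):dx=+6,dy=+10->C; (6,8):dx=+1,dy=+3->C
  (6,9):dx=+5,dy=+9->C; (7,8):dx=-5,dy=-7->C; (7,9):dx=-1,dy=-1->C; (8,9):dx=+4,dy=+6->C
Step 2: C = 25, D = 11, total pairs = 36.
Step 3: tau = (C - D)/(n(n-1)/2) = (25 - 11)/36 = 0.388889.
Step 4: Exact two-sided p-value (enumerate n! = 362880 permutations of y under H0): p = 0.180181.
Step 5: alpha = 0.1. fail to reject H0.

tau_b = 0.3889 (C=25, D=11), p = 0.180181, fail to reject H0.


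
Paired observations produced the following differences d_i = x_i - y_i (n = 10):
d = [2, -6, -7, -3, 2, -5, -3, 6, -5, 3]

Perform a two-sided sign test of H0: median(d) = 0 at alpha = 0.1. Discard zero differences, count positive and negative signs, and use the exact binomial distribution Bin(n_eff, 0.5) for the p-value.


Step 1: Discard zero differences. Original n = 10; n_eff = number of nonzero differences = 10.
Nonzero differences (with sign): +2, -6, -7, -3, +2, -5, -3, +6, -5, +3
Step 2: Count signs: positive = 4, negative = 6.
Step 3: Under H0: P(positive) = 0.5, so the number of positives S ~ Bin(10, 0.5).
Step 4: Two-sided exact p-value = sum of Bin(10,0.5) probabilities at or below the observed probability = 0.753906.
Step 5: alpha = 0.1. fail to reject H0.

n_eff = 10, pos = 4, neg = 6, p = 0.753906, fail to reject H0.


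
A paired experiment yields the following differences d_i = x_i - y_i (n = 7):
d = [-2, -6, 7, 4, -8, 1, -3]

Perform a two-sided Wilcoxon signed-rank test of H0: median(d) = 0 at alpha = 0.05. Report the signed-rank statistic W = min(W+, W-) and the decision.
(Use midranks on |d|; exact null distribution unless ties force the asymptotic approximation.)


Step 1: Drop any zero differences (none here) and take |d_i|.
|d| = [2, 6, 7, 4, 8, 1, 3]
Step 2: Midrank |d_i| (ties get averaged ranks).
ranks: |2|->2, |6|->5, |7|->6, |4|->4, |8|->7, |1|->1, |3|->3
Step 3: Attach original signs; sum ranks with positive sign and with negative sign.
W+ = 6 + 4 + 1 = 11
W- = 2 + 5 + 7 + 3 = 17
(Check: W+ + W- = 28 should equal n(n+1)/2 = 28.)
Step 4: Test statistic W = min(W+, W-) = 11.
Step 5: No ties, so the exact null distribution over the 2^7 = 128 sign assignments gives the two-sided p-value = 0.687500.
Step 6: alpha = 0.05. fail to reject H0.

W+ = 11, W- = 17, W = min = 11, p = 0.687500, fail to reject H0.


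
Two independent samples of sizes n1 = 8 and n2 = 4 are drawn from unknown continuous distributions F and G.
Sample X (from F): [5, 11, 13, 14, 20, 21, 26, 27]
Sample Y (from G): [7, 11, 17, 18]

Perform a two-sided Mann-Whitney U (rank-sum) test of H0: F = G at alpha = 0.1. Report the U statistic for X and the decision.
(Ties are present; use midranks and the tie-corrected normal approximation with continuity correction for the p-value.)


Step 1: Combine and sort all 12 observations; assign midranks.
sorted (value, group): (5,X), (7,Y), (11,X), (11,Y), (13,X), (14,X), (17,Y), (18,Y), (20,X), (21,X), (26,X), (27,X)
ranks: 5->1, 7->2, 11->3.5, 11->3.5, 13->5, 14->6, 17->7, 18->8, 20->9, 21->10, 26->11, 27->12
Step 2: Rank sum for X: R1 = 1 + 3.5 + 5 + 6 + 9 + 10 + 11 + 12 = 57.5.
Step 3: U_X = R1 - n1(n1+1)/2 = 57.5 - 8*9/2 = 57.5 - 36 = 21.5.
       U_Y = n1*n2 - U_X = 32 - 21.5 = 10.5.
Step 4: Ties are present, so use the tie-corrected normal approximation (with continuity correction) for the p-value.
Step 5: p-value = 0.394938; compare to alpha = 0.1. fail to reject H0.

U_X = 21.5, p = 0.394938, fail to reject H0 at alpha = 0.1.


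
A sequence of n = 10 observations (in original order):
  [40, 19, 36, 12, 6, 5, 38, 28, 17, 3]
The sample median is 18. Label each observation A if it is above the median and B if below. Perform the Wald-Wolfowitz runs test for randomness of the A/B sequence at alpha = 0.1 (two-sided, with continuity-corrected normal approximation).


Step 1: Compute median = 18; label A = above, B = below.
Labels in order: AAABBBAABB  (n_A = 5, n_B = 5)
Step 2: Count runs R = 4.
Step 3: Under H0 (random ordering), E[R] = 2*n_A*n_B/(n_A+n_B) + 1 = 2*5*5/10 + 1 = 6.0000.
        Var[R] = 2*n_A*n_B*(2*n_A*n_B - n_A - n_B) / ((n_A+n_B)^2 * (n_A+n_B-1)) = 2000/900 = 2.2222.
        SD[R] = 1.4907.
Step 4: Continuity-corrected z = (R + 0.5 - E[R]) / SD[R] = (4 + 0.5 - 6.0000) / 1.4907 = -1.0062.
Step 5: Two-sided p-value via normal approximation = 2*(1 - Phi(|z|)) = 0.314305.
Step 6: alpha = 0.1. fail to reject H0.

R = 4, z = -1.0062, p = 0.314305, fail to reject H0.


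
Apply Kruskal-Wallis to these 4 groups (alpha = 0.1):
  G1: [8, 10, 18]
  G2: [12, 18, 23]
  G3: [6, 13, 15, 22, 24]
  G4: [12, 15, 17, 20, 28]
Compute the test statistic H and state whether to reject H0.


Step 1: Combine all N = 16 observations and assign midranks.
sorted (value, group, rank): (6,G3,1), (8,G1,2), (10,G1,3), (12,G2,4.5), (12,G4,4.5), (13,G3,6), (15,G3,7.5), (15,G4,7.5), (17,G4,9), (18,G1,10.5), (18,G2,10.5), (20,G4,12), (22,G3,13), (23,G2,14), (24,G3,15), (28,G4,16)
Step 2: Sum ranks within each group.
R_1 = 15.5 (n_1 = 3)
R_2 = 29 (n_2 = 3)
R_3 = 42.5 (n_3 = 5)
R_4 = 49 (n_4 = 5)
Step 3: H = 12/(N(N+1)) * sum(R_i^2/n_i) - 3(N+1)
     = 12/(16*17) * (15.5^2/3 + 29^2/3 + 42.5^2/5 + 49^2/5) - 3*17
     = 0.044118 * 1201.87 - 51
     = 2.023529.
Step 4: Ties present; correction factor C = 1 - 18/(16^3 - 16) = 0.995588. Corrected H = 2.023529 / 0.995588 = 2.032496.
Step 5: Under H0, H ~ chi^2(3); p-value = 0.565689.
Step 6: alpha = 0.1. fail to reject H0.

H = 2.0325, df = 3, p = 0.565689, fail to reject H0.


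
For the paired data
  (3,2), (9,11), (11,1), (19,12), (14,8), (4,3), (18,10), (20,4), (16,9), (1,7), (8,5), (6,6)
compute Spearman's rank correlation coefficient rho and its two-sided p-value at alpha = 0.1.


Step 1: Rank x and y separately (midranks; no ties here).
rank(x): 3->2, 9->6, 11->7, 19->11, 14->8, 4->3, 18->10, 20->12, 16->9, 1->1, 8->5, 6->4
rank(y): 2->2, 11->11, 1->1, 12->12, 8->8, 3->3, 10->10, 4->4, 9->9, 7->7, 5->5, 6->6
Step 2: d_i = R_x(i) - R_y(i); compute d_i^2.
  (2-2)^2=0, (6-11)^2=25, (7-1)^2=36, (11-12)^2=1, (8-8)^2=0, (3-3)^2=0, (10-10)^2=0, (12-4)^2=64, (9-9)^2=0, (1-7)^2=36, (5-5)^2=0, (4-6)^2=4
sum(d^2) = 166.
Step 3: rho = 1 - 6*166 / (12*(12^2 - 1)) = 1 - 996/1716 = 0.419580.
Step 4: Under H0, t = rho * sqrt((n-2)/(1-rho^2)) = 1.4617 ~ t(10).
Step 5: Two-sided p-value from the t-distribution with 10 df = 0.174519.
Step 6: alpha = 0.1. fail to reject H0.

rho = 0.4196, p = 0.174519, fail to reject H0 at alpha = 0.1.


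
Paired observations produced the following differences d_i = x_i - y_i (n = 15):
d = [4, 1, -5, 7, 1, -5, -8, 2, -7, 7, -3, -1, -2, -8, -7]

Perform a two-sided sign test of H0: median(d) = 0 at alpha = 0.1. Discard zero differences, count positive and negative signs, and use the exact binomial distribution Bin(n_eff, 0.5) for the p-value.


Step 1: Discard zero differences. Original n = 15; n_eff = number of nonzero differences = 15.
Nonzero differences (with sign): +4, +1, -5, +7, +1, -5, -8, +2, -7, +7, -3, -1, -2, -8, -7
Step 2: Count signs: positive = 6, negative = 9.
Step 3: Under H0: P(positive) = 0.5, so the number of positives S ~ Bin(15, 0.5).
Step 4: Two-sided exact p-value = sum of Bin(15,0.5) probabilities at or below the observed probability = 0.607239.
Step 5: alpha = 0.1. fail to reject H0.

n_eff = 15, pos = 6, neg = 9, p = 0.607239, fail to reject H0.


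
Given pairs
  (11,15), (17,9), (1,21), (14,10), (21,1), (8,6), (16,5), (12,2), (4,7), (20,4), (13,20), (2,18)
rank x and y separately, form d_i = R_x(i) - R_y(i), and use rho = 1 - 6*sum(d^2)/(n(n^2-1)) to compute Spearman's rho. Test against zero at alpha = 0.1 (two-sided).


Step 1: Rank x and y separately (midranks; no ties here).
rank(x): 11->5, 17->10, 1->1, 14->8, 21->12, 8->4, 16->9, 12->6, 4->3, 20->11, 13->7, 2->2
rank(y): 15->9, 9->7, 21->12, 10->8, 1->1, 6->5, 5->4, 2->2, 7->6, 4->3, 20->11, 18->10
Step 2: d_i = R_x(i) - R_y(i); compute d_i^2.
  (5-9)^2=16, (10-7)^2=9, (1-12)^2=121, (8-8)^2=0, (12-1)^2=121, (4-5)^2=1, (9-4)^2=25, (6-2)^2=16, (3-6)^2=9, (11-3)^2=64, (7-11)^2=16, (2-10)^2=64
sum(d^2) = 462.
Step 3: rho = 1 - 6*462 / (12*(12^2 - 1)) = 1 - 2772/1716 = -0.615385.
Step 4: Under H0, t = rho * sqrt((n-2)/(1-rho^2)) = -2.4689 ~ t(10).
Step 5: Two-sided p-value from the t-distribution with 10 df = 0.033170.
Step 6: alpha = 0.1. reject H0.

rho = -0.6154, p = 0.033170, reject H0 at alpha = 0.1.


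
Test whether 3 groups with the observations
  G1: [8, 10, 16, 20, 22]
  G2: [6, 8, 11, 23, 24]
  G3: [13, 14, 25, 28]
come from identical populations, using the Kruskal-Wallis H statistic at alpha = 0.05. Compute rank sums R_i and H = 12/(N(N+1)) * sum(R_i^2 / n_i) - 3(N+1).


Step 1: Combine all N = 14 observations and assign midranks.
sorted (value, group, rank): (6,G2,1), (8,G1,2.5), (8,G2,2.5), (10,G1,4), (11,G2,5), (13,G3,6), (14,G3,7), (16,G1,8), (20,G1,9), (22,G1,10), (23,G2,11), (24,G2,12), (25,G3,13), (28,G3,14)
Step 2: Sum ranks within each group.
R_1 = 33.5 (n_1 = 5)
R_2 = 31.5 (n_2 = 5)
R_3 = 40 (n_3 = 4)
Step 3: H = 12/(N(N+1)) * sum(R_i^2/n_i) - 3(N+1)
     = 12/(14*15) * (33.5^2/5 + 31.5^2/5 + 40^2/4) - 3*15
     = 0.057143 * 822.9 - 45
     = 2.022857.
Step 4: Ties present; correction factor C = 1 - 6/(14^3 - 14) = 0.997802. Corrected H = 2.022857 / 0.997802 = 2.027313.
Step 5: Under H0, H ~ chi^2(2); p-value = 0.362890.
Step 6: alpha = 0.05. fail to reject H0.

H = 2.0273, df = 2, p = 0.362890, fail to reject H0.


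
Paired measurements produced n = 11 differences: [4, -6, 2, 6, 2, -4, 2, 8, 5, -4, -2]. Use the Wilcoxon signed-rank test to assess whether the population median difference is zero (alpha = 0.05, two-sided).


Step 1: Drop any zero differences (none here) and take |d_i|.
|d| = [4, 6, 2, 6, 2, 4, 2, 8, 5, 4, 2]
Step 2: Midrank |d_i| (ties get averaged ranks).
ranks: |4|->6, |6|->9.5, |2|->2.5, |6|->9.5, |2|->2.5, |4|->6, |2|->2.5, |8|->11, |5|->8, |4|->6, |2|->2.5
Step 3: Attach original signs; sum ranks with positive sign and with negative sign.
W+ = 6 + 2.5 + 9.5 + 2.5 + 2.5 + 11 + 8 = 42
W- = 9.5 + 6 + 6 + 2.5 = 24
(Check: W+ + W- = 66 should equal n(n+1)/2 = 66.)
Step 4: Test statistic W = min(W+, W-) = 24.
Step 5: Ties in |d|, so use the tie-corrected normal approximation.
        E[W] = n(n+1)/4 = 11*12/4 = 33.
        Tie groups: |d|=2 (t=4), |d|=4 (t=3), |d|=6 (t=2); sum(t^3 - t) = 90.
        Var[W] = n(n+1)(2n+1)/24 - sum(t^3-t)/48 = 3036/24 - 90/48 = 124.625.
        z = (W - E[W]) / sqrt(Var[W]) = (24 - 33) / 11.1636 = -0.8062.
        Two-sided p = 2*Phi(z) = 0.420131.
Step 6: alpha = 0.05. fail to reject H0.

W+ = 42, W- = 24, W = min = 24, p = 0.420131, fail to reject H0.
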